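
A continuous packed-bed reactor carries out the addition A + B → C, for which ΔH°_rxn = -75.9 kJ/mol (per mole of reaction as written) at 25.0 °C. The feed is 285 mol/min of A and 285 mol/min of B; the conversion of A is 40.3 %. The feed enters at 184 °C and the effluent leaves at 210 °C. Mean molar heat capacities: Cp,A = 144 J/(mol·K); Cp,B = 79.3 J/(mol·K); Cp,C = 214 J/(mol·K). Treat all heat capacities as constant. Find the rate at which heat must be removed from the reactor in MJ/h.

Extent of reaction ξ = 0.403 × 285 = 114.86 mol/min
Reaction term: ξ·ΔH°_rxn = 114.86 × -75.9 = -8717.5 kJ/min
Sensible, feed 184→25 °C: -10119 kJ/min
Outlet flows (mol/min): A 170.14, B 170.14, C 114.86
Sensible, products 25→210 °C: 11576 kJ/min
Q = ΔH = -7260.4 kJ/min = -121.01 kW
Heat removed = 435.63 MJ/h

Q_out = 436 MJ/h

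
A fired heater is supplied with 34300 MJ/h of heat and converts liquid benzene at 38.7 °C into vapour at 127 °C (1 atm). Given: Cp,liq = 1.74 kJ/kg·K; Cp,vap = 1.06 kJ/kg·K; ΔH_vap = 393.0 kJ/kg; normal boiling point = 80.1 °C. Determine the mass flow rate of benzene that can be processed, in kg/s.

ṁ = 18.5 kg/s

Δh = 1.74×(80.1−38.7) + 393.0 + 1.06×(127−80.1) = 514.75 kJ/kg
Q = 34300 MJ/h = 9527.8 kJ/s = 9527.8 kJ/s
ṁ = Q/Δh = 9527.8 / 514.75 = 18.51 kg/s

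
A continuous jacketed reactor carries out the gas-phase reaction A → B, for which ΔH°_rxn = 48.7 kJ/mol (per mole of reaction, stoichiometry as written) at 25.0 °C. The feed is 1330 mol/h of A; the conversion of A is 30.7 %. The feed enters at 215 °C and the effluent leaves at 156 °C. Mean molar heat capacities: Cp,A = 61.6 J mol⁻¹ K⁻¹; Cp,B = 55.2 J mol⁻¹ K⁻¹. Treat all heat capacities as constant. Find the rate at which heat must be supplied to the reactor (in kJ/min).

Q_in = 245 kJ/min

Extent of reaction ξ = 0.307 × 1330 = 408.31 mol/h
Reaction term: ξ·ΔH°_rxn = 408.31 × 48.7 = 19885 kJ/h
Sensible, feed 215→25 °C: -15566 kJ/h
Outlet flows (mol/h): A 921.69, B 408.31
Sensible, products 25→156 °C: 10390 kJ/h
Q = ΔH = 14709 kJ/h = 4.0857 kW
Heat supplied = 245.14 kJ/min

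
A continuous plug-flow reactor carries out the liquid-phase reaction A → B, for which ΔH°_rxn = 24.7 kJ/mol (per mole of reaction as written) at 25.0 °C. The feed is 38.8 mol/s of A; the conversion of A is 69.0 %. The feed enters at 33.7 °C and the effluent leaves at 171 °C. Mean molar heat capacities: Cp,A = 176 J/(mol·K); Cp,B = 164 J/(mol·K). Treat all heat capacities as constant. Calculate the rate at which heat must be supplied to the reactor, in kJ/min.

Q_in = 93100 kJ/min

Extent of reaction ξ = 0.690 × 38.8 = 26.772 mol/s
Reaction term: ξ·ΔH°_rxn = 26.772 × 24.7 = 661.27 kJ/s
Sensible, feed 33.7→25 °C: -59.411 kJ/s
Outlet flows (mol/s): A 12.028, B 26.772
Sensible, products 25→171 °C: 950.1 kJ/s
Q = ΔH = 1552 kJ/s = 1552 kW
Heat supplied = 93117 kJ/min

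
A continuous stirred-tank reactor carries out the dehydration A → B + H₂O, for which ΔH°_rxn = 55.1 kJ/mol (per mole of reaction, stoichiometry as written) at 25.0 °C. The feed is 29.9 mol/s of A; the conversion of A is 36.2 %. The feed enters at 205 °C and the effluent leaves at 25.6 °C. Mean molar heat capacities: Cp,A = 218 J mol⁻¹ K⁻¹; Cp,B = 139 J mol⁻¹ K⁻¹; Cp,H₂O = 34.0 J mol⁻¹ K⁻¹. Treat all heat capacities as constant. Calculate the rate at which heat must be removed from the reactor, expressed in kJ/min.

Q_out = 34400 kJ/min

Extent of reaction ξ = 0.362 × 29.9 = 10.824 mol/s
Reaction term: ξ·ΔH°_rxn = 10.824 × 55.1 = 596.39 kJ/s
Sensible, feed 205→25 °C: -1173.3 kJ/s
Outlet flows (mol/s): A 19.076, B 10.824, H₂O 10.824
Sensible, products 25→25.6 °C: 3.6187 kJ/s
Q = ΔH = -573.27 kJ/s = -573.27 kW
Heat removed = 34396 kJ/min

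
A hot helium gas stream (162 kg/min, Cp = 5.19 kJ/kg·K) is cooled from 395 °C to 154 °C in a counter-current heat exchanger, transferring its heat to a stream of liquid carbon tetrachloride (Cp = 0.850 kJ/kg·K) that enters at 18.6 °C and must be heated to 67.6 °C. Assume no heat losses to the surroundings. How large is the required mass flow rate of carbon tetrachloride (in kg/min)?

ṁ_c = 4870 kg/min

Heat released by hot stream: Q = 162 × 5.19 × (395 − 154) = 202630 kJ/min
Energy balance on cold side (adiabatic exchanger): Q = ṁ_c·Cp_c·(T_c,out − T_c,in)
ṁ_c = 202630 / [0.850 × (67.6 − 18.6)] = 4865 kg/min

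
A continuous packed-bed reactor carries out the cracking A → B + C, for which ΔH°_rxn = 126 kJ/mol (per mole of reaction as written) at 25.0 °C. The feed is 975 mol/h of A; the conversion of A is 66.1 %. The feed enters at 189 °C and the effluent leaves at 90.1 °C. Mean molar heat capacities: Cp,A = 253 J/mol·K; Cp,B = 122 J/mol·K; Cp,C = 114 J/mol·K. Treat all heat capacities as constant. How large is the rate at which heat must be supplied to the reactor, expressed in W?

Extent of reaction ξ = 0.661 × 975 = 644.48 mol/h
Reaction term: ξ·ΔH°_rxn = 644.48 × 126 = 81204 kJ/h
Sensible, feed 189→25 °C: -40455 kJ/h
Outlet flows (mol/h): A 330.52, B 644.48, C 644.48
Sensible, products 25→90.1 °C: 15345 kJ/h
Q = ΔH = 56094 kJ/h = 15.582 kW
Heat supplied = 15582 W

Q_in = 15600 W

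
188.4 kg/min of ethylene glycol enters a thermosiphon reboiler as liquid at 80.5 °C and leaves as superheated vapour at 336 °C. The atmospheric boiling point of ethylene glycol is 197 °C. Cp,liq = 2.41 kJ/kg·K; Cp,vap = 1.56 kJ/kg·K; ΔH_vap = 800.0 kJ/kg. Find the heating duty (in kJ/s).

liquid 80.5→197 °C: 280.77 kJ/kg
vaporisation at 197 °C: 800 kJ/kg
vapour 197→336 °C: 216.84 kJ/kg
Δh = 280.77 + 800 + 216.84 = 1297.6 kJ/kg
Q = ṁ·Δh = 188.4 kg/min × 1297.6 kJ/kg = 244470 kJ/min
|Q| = 4074.5 kW

Q = 4070 kJ/s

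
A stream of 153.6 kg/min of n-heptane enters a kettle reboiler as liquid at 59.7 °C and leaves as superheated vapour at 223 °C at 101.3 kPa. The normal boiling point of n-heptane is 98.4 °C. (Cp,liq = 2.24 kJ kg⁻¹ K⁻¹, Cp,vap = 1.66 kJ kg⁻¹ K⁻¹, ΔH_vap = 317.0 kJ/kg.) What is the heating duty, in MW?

liquid 59.7→98.4 °C: 86.688 kJ/kg
vaporisation at 98.4 °C: 317 kJ/kg
vapour 98.4→223 °C: 206.84 kJ/kg
Δh = 86.688 + 317 + 206.84 = 610.52 kJ/kg
Q = ṁ·Δh = 153.6 kg/min × 610.52 kJ/kg = 93776 kJ/min
|Q| = 1562.9 kW = 1.5629 MW

Q = 1.56 MW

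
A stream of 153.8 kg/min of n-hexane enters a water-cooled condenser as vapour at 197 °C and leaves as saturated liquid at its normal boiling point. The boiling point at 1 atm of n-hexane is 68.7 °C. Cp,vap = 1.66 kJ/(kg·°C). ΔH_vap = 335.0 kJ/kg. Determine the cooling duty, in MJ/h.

vapour 197→68.7 °C: -212.98 kJ/kg
condensation at 68.7 °C: -335 kJ/kg
Δh = -212.98 + -335 = -547.98 kJ/kg
Q = ṁ·Δh = 153.8 kg/min × -547.98 kJ/kg = -84279 kJ/min
|Q| = 1404.7 kW = 5056.7 MJ/h

Q_c = 5060 MJ/h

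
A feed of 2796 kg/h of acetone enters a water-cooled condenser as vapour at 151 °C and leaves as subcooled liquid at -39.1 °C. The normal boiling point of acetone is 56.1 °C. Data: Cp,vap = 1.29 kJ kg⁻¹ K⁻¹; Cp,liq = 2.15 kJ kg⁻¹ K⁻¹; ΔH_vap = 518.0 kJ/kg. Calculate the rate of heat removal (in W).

vapour 151→56.1 °C: -122.42 kJ/kg
condensation at 56.1 °C: -518 kJ/kg
liquid 56.1→-39.1 °C: -204.68 kJ/kg
Δh = -122.42 + -518 + -204.68 = -845.1 kJ/kg
Q = ṁ·Δh = 2796 kg/h × -845.1 kJ/kg = -2.3629e+06 kJ/h
|Q| = 656.36 kW = 656360 W

Q_c = 656000 W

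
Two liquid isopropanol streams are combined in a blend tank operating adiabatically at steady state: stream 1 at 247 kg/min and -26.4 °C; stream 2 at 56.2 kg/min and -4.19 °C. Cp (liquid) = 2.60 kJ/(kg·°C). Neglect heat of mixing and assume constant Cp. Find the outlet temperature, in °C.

T_out = -22.3 °C

Energy balance with Q = 0: Σ ṁᵢCp,ᵢ(T_out − Tᵢ) = 0
Σ ṁᵢCp,ᵢTᵢ = 247×2.60×-26.4 + 56.2×2.60×-4.19 = -17566
Σ ṁᵢCp,ᵢ = 247×2.60 + 56.2×2.60 = 788.32
T_out = -17566 / 788.32 = -22.283 °C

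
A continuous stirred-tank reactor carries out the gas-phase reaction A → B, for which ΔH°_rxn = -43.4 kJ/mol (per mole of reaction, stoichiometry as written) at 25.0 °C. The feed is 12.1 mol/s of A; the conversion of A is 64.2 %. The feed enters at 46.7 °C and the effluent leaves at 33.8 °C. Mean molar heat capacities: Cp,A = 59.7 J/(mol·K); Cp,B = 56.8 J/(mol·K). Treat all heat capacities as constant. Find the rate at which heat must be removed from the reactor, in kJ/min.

Q_out = 20800 kJ/min

Extent of reaction ξ = 0.642 × 12.1 = 7.7682 mol/s
Reaction term: ξ·ΔH°_rxn = 7.7682 × -43.4 = -337.14 kJ/s
Sensible, feed 46.7→25 °C: -15.675 kJ/s
Outlet flows (mol/s): A 4.3318, B 7.7682
Sensible, products 25→33.8 °C: 6.1586 kJ/s
Q = ΔH = -346.66 kJ/s = -346.66 kW
Heat removed = 20799 kJ/min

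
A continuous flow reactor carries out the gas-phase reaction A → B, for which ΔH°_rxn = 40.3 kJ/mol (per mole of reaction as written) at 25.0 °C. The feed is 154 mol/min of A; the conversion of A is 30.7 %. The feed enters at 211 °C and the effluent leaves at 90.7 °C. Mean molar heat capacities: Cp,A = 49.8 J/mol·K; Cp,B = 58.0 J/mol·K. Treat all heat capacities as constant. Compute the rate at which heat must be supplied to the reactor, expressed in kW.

Extent of reaction ξ = 0.307 × 154 = 47.278 mol/min
Reaction term: ξ·ΔH°_rxn = 47.278 × 40.3 = 1905.3 kJ/min
Sensible, feed 211→25 °C: -1426.5 kJ/min
Outlet flows (mol/min): A 106.72, B 47.278
Sensible, products 25→90.7 °C: 529.34 kJ/min
Q = ΔH = 1008.2 kJ/min = 16.803 kW
Heat supplied = 16.803 kW

Q_in = 16.8 kW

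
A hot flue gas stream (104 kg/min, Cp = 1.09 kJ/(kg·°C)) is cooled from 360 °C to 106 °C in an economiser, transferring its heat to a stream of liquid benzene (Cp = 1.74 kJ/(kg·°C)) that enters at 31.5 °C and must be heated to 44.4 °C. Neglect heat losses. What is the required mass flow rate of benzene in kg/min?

Heat released by hot stream: Q = 104 × 1.09 × (360 − 106) = 28793 kJ/min
Energy balance on cold side (adiabatic exchanger): Q = ṁ_c·Cp_c·(T_c,out − T_c,in)
ṁ_c = 28793 / [1.74 × (44.4 − 31.5)] = 1282.8 kg/min

ṁ_c = 1280 kg/min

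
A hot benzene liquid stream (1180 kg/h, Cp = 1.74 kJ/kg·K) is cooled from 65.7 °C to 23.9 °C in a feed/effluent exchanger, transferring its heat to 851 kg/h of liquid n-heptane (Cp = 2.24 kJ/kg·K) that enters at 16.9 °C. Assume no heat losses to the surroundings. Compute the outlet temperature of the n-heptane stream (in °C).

Heat released by hot stream: Q = 1180 × 1.74 × (65.7 − 23.9) = 85824 kJ/h
Energy balance on cold side (adiabatic exchanger): Q = ṁ_c·Cp_c·(T_c,out − T_c,in)
T_c,out = 16.9 + 85824/(851 × 2.24) = 61.923 °C

T_c,out = 61.9 °C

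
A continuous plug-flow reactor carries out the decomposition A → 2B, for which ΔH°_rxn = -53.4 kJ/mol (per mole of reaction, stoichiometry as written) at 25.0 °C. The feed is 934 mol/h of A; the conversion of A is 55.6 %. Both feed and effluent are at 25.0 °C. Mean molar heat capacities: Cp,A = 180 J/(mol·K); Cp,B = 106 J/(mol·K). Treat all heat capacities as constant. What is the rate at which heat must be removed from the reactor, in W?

Extent of reaction ξ = 0.556 × 934 = 519.3 mol/h
Reaction term: ξ·ΔH°_rxn = 519.3 × -53.4 = -27731 kJ/h
Q = ΔH = -27731 kJ/h = -7.703 kW
Heat removed = 7703 W

Q_out = 7700 W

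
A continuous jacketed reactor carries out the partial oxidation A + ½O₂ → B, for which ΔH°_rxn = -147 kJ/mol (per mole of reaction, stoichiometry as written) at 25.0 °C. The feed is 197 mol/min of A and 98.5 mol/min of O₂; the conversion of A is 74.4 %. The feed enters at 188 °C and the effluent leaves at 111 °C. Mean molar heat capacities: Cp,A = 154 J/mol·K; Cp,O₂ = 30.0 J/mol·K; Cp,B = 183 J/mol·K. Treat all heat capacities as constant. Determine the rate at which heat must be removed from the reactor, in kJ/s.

Q_out = 399 kJ/s

Extent of reaction ξ = 0.744 × 197 = 146.57 mol/min
Reaction term: ξ·ΔH°_rxn = 146.57 × -147 = -21545 kJ/min
Sensible, feed 188→25 °C: -5426.8 kJ/min
Outlet flows (mol/min): A 50.432, O₂ 25.216, B 146.57
Sensible, products 25→111 °C: 3039.7 kJ/min
Q = ΔH = -23933 kJ/min = -398.88 kW
Heat removed = 398.88 kJ/s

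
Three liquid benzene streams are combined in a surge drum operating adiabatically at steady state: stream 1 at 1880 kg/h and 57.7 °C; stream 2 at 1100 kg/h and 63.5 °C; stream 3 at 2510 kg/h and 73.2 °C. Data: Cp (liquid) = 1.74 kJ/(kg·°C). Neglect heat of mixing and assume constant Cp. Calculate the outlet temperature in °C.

T_out = 65.9 °C

No heat crosses the boundary, so H_out = H_in.
T_out = Σ ṁᵢCp,ᵢTᵢ / Σ ṁᵢCp,ᵢ
      = 629980 / 9552.6 = 65.949 °C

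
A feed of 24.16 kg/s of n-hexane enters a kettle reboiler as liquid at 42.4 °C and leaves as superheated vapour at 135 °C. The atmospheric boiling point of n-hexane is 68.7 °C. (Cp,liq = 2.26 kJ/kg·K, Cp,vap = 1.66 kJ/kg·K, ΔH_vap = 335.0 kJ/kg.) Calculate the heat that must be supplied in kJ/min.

liquid 42.4→68.7 °C: 59.438 kJ/kg
vaporisation at 68.7 °C: 335 kJ/kg
vapour 68.7→135 °C: 110.06 kJ/kg
Δh = 59.438 + 335 + 110.06 = 504.5 kJ/kg
Q = ṁ·Δh = 24.16 kg/s × 504.5 kJ/kg = 12189 kJ/s
|Q| = 12189 kW = 731320 kJ/min

Q = 731000 kJ/min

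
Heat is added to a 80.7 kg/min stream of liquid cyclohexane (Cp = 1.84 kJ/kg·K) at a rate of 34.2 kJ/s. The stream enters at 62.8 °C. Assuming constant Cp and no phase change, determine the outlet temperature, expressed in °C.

Q = 34.2 kJ/s = 2052 kJ/min
ΔT = Q/(ṁ·Cp) = 2052/(80.7×1.84) = 13.819 K
T_out = 62.8 + 13.819 = 76.619 °C

T_out = 76.6 °C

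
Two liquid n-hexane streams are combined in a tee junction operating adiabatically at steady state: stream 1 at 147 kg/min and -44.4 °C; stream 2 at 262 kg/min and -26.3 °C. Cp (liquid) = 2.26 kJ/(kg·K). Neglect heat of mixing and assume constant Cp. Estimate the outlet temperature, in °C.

Adiabatic, steady state ⇒ Σ ṁᵢCp,ᵢ(T_out − Tᵢ) = 0
Σ ṁᵢCp,ᵢTᵢ = 147×2.26×-44.4 + 262×2.26×-26.3 = -30323
Σ ṁᵢCp,ᵢ = 147×2.26 + 262×2.26 = 924.34
T_out = -30323 / 924.34 = -32.805 °C

T_out = -32.8 °C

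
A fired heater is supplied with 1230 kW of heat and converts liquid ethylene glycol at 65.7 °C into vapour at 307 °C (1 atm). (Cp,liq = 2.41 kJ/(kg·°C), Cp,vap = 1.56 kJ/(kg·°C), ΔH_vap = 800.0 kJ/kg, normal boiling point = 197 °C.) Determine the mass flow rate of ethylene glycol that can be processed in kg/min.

ṁ = 57.3 kg/min

Δh = 2.41×(197−65.7) + 800.0 + 1.56×(307−197) = 1288 kJ/kg
Q = 1230 kW = 1230 kJ/s = 73800 kJ/min
ṁ = Q/Δh = 73800 / 1288 = 57.297 kg/min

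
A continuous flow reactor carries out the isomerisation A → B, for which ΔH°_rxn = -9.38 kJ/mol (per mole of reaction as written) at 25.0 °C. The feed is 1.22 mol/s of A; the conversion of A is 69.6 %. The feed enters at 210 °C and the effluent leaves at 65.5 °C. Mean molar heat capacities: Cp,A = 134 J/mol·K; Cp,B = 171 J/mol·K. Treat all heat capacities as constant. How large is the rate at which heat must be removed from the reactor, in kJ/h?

Q_out = 109000 kJ/h

Extent of reaction ξ = 0.696 × 1.22 = 0.84912 mol/s
Reaction term: ξ·ΔH°_rxn = 0.84912 × -9.38 = -7.9647 kJ/s
Sensible, feed 210→25 °C: -30.244 kJ/s
Outlet flows (mol/s): A 0.37088, B 0.84912
Sensible, products 25→65.5 °C: 7.8933 kJ/s
Q = ΔH = -30.315 kJ/s = -30.315 kW
Heat removed = 109130 kJ/h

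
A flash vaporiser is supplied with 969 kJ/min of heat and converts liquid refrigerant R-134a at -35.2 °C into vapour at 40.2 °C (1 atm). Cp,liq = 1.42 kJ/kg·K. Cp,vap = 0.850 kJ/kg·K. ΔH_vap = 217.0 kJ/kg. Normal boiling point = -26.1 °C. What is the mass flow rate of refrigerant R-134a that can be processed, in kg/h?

ṁ = 203 kg/h

Δh = 1.42×(-26.1−-35.2) + 217.0 + 0.850×(40.2−-26.1) = 286.28 kJ/kg
Q = 969 kJ/min = 16.15 kJ/s = 58140 kJ/h
ṁ = Q/Δh = 58140 / 286.28 = 203.09 kg/h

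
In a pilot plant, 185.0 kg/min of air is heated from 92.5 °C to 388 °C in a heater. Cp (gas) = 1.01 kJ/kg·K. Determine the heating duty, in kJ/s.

Q = ṁ·Cp·ΔT = 185.0 × 1.01 × (388 − 92.5) = 55214 kJ/min
Converting: 55214 / 60 s = 920.24 kW

Q = 920 kJ/s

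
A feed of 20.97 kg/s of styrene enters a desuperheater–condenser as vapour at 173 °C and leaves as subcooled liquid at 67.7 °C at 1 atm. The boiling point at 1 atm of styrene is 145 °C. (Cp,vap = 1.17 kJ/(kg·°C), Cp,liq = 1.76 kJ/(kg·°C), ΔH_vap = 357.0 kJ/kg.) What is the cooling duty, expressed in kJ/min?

vapour 173→145 °C: -32.76 kJ/kg
condensation at 145 °C: -357 kJ/kg
liquid 145→67.7 °C: -136.05 kJ/kg
Δh = -32.76 + -357 + -136.05 = -525.81 kJ/kg
Q = ṁ·Δh = 20.97 kg/s × -525.81 kJ/kg = -11026 kJ/s
|Q| = 11026 kW = 661570 kJ/min

Q_c = 662000 kJ/min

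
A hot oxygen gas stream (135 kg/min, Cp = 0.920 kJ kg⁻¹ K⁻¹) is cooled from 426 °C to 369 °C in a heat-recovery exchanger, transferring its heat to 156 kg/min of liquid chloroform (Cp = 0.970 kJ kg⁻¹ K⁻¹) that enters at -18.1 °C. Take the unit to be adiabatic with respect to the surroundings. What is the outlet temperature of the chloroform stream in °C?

Heat released by hot stream: Q = 135 × 0.920 × (426 − 369) = 7079.4 kJ/min
Energy balance on cold side (adiabatic exchanger): Q = ṁ_c·Cp_c·(T_c,out − T_c,in)
T_c,out = -18.1 + 7079.4/(156 × 0.970) = 28.684 °C

T_c,out = 28.7 °C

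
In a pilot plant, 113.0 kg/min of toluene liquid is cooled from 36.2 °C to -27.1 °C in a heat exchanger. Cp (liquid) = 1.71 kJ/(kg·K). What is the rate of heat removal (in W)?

Q = ṁ·Cp·ΔT = 113.0 × 1.71 × (-27.1 − 36.2) = -12231 kJ/min
Converting: 12231 / 60 s = 203.86 kW
Cooling duty = 203860 W

Q_c = 204000 W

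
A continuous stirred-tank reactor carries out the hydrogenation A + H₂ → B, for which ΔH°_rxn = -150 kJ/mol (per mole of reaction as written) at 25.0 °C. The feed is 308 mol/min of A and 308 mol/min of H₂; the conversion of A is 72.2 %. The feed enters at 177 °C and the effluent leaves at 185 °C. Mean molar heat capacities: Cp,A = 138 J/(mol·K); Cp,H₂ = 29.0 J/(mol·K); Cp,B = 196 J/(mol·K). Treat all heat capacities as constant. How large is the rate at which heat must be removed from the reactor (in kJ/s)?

Extent of reaction ξ = 0.722 × 308 = 222.38 mol/min
Reaction term: ξ·ΔH°_rxn = 222.38 × -150 = -33356 kJ/min
Sensible, feed 177→25 °C: -7818.3 kJ/min
Outlet flows (mol/min): A 85.624, H₂ 85.624, B 222.38
Sensible, products 25→185 °C: 9261.6 kJ/min
Q = ΔH = -31913 kJ/min = -531.88 kW
Heat removed = 531.88 kJ/s

Q_out = 532 kJ/s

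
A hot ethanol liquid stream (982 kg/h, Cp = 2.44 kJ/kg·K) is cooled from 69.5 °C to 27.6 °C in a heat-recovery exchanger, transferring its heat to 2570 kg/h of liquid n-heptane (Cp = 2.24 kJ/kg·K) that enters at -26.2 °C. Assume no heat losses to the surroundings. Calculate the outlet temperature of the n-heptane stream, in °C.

T_c,out = -8.76 °C

Heat released by hot stream: Q = 982 × 2.44 × (69.5 − 27.6) = 100400 kJ/h
Energy balance on cold side (adiabatic exchanger): Q = ṁ_c·Cp_c·(T_c,out − T_c,in)
T_c,out = -26.2 + 100400/(2570 × 2.24) = -8.7605 °C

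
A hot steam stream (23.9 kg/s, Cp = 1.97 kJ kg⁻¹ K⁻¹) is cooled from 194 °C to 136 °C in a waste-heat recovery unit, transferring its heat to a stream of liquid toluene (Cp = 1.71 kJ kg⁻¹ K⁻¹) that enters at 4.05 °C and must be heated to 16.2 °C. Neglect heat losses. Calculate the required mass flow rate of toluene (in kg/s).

ṁ_c = 131 kg/s

Heat released by hot stream: Q = 23.9 × 1.97 × (194 − 136) = 2730.8 kJ/s
Energy balance on cold side (adiabatic exchanger): Q = ṁ_c·Cp_c·(T_c,out − T_c,in)
ṁ_c = 2730.8 / [1.71 × (16.2 − 4.05)] = 131.44 kg/s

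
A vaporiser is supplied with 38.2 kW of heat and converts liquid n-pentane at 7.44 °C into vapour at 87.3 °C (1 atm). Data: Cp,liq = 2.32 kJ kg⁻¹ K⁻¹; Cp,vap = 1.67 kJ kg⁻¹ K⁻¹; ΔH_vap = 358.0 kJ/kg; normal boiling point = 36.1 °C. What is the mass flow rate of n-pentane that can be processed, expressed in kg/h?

ṁ = 270 kg/h

Δh = 2.32×(36.1−7.44) + 358.0 + 1.67×(87.3−36.1) = 510 kJ/kg
Q = 38.2 kW = 38.2 kJ/s = 137520 kJ/h
ṁ = Q/Δh = 137520 / 510 = 269.65 kg/h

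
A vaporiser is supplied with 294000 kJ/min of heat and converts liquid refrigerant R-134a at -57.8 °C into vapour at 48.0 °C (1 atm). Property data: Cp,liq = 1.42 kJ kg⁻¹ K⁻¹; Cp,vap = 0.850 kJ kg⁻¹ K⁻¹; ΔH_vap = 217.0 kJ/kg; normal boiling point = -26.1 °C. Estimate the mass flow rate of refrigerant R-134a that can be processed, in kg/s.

ṁ = 15.1 kg/s

Δh = 1.42×(-26.1−-57.8) + 217.0 + 0.850×(48.0−-26.1) = 325 kJ/kg
Q = 294000 kJ/min = 4900 kJ/s = 4900 kJ/s
ṁ = Q/Δh = 4900 / 325 = 15.077 kg/s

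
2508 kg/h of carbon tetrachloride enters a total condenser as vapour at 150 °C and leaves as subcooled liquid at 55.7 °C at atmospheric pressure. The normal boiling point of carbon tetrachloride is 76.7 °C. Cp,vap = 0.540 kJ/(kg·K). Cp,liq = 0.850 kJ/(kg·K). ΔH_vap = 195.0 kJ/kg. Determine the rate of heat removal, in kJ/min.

vapour 150→76.7 °C: -39.582 kJ/kg
condensation at 76.7 °C: -195 kJ/kg
liquid 76.7→55.7 °C: -17.85 kJ/kg
Δh = -39.582 + -195 + -17.85 = -252.43 kJ/kg
Q = ṁ·Δh = 2508 kg/h × -252.43 kJ/kg = -633100 kJ/h
|Q| = 175.86 kW = 10552 kJ/min

Q_c = 10600 kJ/min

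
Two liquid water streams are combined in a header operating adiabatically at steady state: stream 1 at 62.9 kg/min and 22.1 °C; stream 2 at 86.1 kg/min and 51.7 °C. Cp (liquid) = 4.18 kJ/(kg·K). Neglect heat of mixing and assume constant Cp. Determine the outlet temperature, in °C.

Adiabatic, steady state ⇒ Σ ṁᵢCp,ᵢ(T_out − Tᵢ) = 0
T_out = Σ ṁᵢCp,ᵢTᵢ / Σ ṁᵢCp,ᵢ
      = 24417 / 622.82 = 39.204 °C

T_out = 39.2 °C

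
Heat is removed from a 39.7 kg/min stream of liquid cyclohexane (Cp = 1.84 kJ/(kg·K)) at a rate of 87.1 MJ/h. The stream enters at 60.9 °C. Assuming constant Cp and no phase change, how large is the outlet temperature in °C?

T_out = 41.0 °C

Q = 87.1 MJ/h = 1451.7 kJ/min
ΔT = Q/(ṁ·Cp) = 1451.7/(39.7×1.84) = 19.873 K
T_out = 60.9 − 19.873 = 41.027 °C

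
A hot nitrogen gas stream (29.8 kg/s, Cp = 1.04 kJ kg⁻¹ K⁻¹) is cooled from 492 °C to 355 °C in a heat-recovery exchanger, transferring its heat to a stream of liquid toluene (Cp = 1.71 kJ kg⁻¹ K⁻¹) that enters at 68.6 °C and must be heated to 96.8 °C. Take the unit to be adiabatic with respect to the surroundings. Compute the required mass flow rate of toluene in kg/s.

Heat released by hot stream: Q = 29.8 × 1.04 × (492 − 355) = 4245.9 kJ/s
Energy balance on cold side (adiabatic exchanger): Q = ṁ_c·Cp_c·(T_c,out − T_c,in)
ṁ_c = 4245.9 / [1.71 × (96.8 − 68.6)] = 88.049 kg/s

ṁ_c = 88.0 kg/s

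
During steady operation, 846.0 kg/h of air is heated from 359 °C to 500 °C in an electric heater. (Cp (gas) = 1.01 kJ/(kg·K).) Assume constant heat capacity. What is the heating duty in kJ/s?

Q = ṁ·Cp·ΔT = 846.0 × 1.01 × (500 − 359) = 120480 kJ/h
Converting: 120480 / 3600 s = 33.466 kW

Q = 33.5 kJ/s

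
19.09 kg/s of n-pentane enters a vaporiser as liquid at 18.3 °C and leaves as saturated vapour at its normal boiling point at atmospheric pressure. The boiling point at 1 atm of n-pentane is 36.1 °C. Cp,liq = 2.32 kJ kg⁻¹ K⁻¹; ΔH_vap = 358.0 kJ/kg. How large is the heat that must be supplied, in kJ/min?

liquid 18.3→36.1 °C: 41.296 kJ/kg
vaporisation at 36.1 °C: 358 kJ/kg
Δh = 41.296 + 358 = 399.3 kJ/kg
Q = ṁ·Δh = 19.09 kg/s × 399.3 kJ/kg = 7622.6 kJ/s
|Q| = 7622.6 kW = 457350 kJ/min

Q = 457000 kJ/min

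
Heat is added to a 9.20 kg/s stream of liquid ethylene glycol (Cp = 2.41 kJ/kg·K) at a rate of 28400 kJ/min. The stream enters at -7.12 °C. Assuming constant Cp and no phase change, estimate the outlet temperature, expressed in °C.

Q = 28400 kJ/min = 473.33 kJ/s
ΔT = Q/(ṁ·Cp) = 473.33/(9.20×2.41) = 21.348 K
T_out = -7.12 + 21.348 = 14.228 °C

T_out = 14.2 °C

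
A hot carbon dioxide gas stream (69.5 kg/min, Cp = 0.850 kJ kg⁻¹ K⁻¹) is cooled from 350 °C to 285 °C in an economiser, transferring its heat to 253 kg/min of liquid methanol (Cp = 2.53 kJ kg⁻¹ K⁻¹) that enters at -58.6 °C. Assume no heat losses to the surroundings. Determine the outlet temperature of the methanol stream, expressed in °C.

Heat released by hot stream: Q = 69.5 × 0.850 × (350 − 285) = 3839.9 kJ/min
Energy balance on cold side (adiabatic exchanger): Q = ṁ_c·Cp_c·(T_c,out − T_c,in)
T_c,out = -58.6 + 3839.9/(253 × 2.53) = -52.601 °C

T_c,out = -52.6 °C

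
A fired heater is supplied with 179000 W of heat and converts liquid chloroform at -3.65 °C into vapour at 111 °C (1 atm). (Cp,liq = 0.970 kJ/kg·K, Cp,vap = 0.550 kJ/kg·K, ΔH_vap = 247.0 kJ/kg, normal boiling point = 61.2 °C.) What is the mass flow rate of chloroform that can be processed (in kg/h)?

Δh = 0.970×(61.2−-3.65) + 247.0 + 0.550×(111−61.2) = 337.29 kJ/kg
Q = 179000 W = 179 kJ/s = 644400 kJ/h
ṁ = Q/Δh = 644400 / 337.29 = 1910.5 kg/h

ṁ = 1910 kg/h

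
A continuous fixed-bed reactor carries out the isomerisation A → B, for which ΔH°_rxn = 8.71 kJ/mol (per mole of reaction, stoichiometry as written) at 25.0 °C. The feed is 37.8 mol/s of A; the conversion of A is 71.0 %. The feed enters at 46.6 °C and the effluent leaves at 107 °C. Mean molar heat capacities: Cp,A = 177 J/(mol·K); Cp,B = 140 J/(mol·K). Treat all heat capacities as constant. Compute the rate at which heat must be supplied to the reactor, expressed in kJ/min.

Q_in = 33400 kJ/min

Extent of reaction ξ = 0.710 × 37.8 = 26.838 mol/s
Reaction term: ξ·ΔH°_rxn = 26.838 × 8.71 = 233.76 kJ/s
Sensible, feed 46.6→25 °C: -144.52 kJ/s
Outlet flows (mol/s): A 10.962, B 26.838
Sensible, products 25→107 °C: 467.2 kJ/s
Q = ΔH = 556.44 kJ/s = 556.44 kW
Heat supplied = 33387 kJ/min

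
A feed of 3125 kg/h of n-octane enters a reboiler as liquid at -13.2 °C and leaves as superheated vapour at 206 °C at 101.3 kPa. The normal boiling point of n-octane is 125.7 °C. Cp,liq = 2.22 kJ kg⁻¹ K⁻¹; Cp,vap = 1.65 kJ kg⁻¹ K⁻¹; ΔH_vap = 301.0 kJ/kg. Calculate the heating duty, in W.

Q = 644000 W

liquid -13.2→125.7 °C: 308.36 kJ/kg
vaporisation at 125.7 °C: 301 kJ/kg
vapour 125.7→206 °C: 132.49 kJ/kg
Δh = 308.36 + 301 + 132.49 = 741.85 kJ/kg
Q = ṁ·Δh = 3125 kg/h × 741.85 kJ/kg = 2.3183e+06 kJ/h
|Q| = 643.97 kW = 643970 W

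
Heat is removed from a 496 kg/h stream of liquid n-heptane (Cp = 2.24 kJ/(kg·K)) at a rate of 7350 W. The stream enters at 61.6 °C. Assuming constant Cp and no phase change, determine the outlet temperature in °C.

T_out = 37.8 °C

Q = 7350 W = 26460 kJ/h
ΔT = Q/(ṁ·Cp) = 26460/(496×2.24) = 23.816 K
T_out = 61.6 − 23.816 = 37.784 °C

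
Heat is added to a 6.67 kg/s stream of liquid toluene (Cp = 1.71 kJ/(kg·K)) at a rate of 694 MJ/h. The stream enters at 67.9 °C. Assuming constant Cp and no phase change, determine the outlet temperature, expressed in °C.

T_out = 84.8 °C

Q = 694 MJ/h = 192.78 kJ/s
ΔT = Q/(ṁ·Cp) = 192.78/(6.67×1.71) = 16.902 K
T_out = 67.9 + 16.902 = 84.802 °C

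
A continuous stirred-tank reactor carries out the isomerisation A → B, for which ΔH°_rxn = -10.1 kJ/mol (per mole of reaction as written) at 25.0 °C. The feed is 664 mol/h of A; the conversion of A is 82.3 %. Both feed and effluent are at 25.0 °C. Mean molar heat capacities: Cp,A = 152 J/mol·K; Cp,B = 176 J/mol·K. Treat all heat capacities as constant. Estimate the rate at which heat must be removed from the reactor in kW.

Q_out = 1.53 kW

Extent of reaction ξ = 0.823 × 664 = 546.47 mol/h
Reaction term: ξ·ΔH°_rxn = 546.47 × -10.1 = -5519.4 kJ/h
Q = ΔH = -5519.4 kJ/h = -1.5332 kW
Heat removed = 1.5332 kW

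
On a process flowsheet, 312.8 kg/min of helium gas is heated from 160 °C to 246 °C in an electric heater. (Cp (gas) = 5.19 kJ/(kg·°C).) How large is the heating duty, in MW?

Q = 2.33 MW

Q = ṁ·Cp·ΔT = 312.8 × 5.19 × (246 − 160) = 139620 kJ/min
Converting: 139620 / 60 s = 2326.9 kW
Heating duty = 2.3269 MW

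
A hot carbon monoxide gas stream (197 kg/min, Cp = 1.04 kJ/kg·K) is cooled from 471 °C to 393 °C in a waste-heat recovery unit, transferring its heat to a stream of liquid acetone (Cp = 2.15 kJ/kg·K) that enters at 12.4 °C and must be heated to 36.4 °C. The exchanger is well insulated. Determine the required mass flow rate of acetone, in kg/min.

ṁ_c = 310 kg/min

Heat released by hot stream: Q = 197 × 1.04 × (471 − 393) = 15981 kJ/min
Energy balance on cold side (adiabatic exchanger): Q = ṁ_c·Cp_c·(T_c,out − T_c,in)
ṁ_c = 15981 / [2.15 × (36.4 − 12.4)] = 309.7 kg/min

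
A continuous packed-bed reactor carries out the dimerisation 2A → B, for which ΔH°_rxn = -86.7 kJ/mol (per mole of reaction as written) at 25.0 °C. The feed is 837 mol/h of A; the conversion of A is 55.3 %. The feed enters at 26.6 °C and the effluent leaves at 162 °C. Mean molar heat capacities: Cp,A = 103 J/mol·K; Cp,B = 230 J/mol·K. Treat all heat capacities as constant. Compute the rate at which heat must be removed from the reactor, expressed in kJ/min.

Extent of reaction ξ = 0.553 × 837 / 2 = 231.43 mol/h
Reaction term: ξ·ΔH°_rxn = 231.43 × -86.7 = -20065 kJ/h
Sensible, feed 26.6→25 °C: -137.94 kJ/h
Outlet flows (mol/h): A 374.14, B 231.43
Sensible, products 25→162 °C: 12572 kJ/h
Q = ΔH = -7631.1 kJ/h = -2.1198 kW
Heat removed = 127.19 kJ/min

Q_out = 127 kJ/min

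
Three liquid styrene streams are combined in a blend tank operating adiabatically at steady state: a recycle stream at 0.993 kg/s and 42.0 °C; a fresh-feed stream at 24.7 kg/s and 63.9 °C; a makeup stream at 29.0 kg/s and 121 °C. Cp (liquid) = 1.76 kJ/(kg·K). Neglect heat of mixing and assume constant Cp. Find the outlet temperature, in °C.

No heat crosses the boundary, so H_out = H_in.
T_out = Σ ṁᵢCp,ᵢTᵢ / Σ ṁᵢCp,ᵢ
      = 9027.1 / 96.26 = 93.779 °C

T_out = 93.8 °C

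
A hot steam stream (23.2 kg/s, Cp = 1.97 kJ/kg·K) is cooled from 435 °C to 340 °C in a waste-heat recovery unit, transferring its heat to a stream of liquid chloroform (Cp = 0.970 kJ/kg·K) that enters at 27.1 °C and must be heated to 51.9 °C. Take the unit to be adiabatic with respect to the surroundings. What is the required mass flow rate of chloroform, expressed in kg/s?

Heat released by hot stream: Q = 23.2 × 1.97 × (435 − 340) = 4341.9 kJ/s
Energy balance on cold side (adiabatic exchanger): Q = ṁ_c·Cp_c·(T_c,out − T_c,in)
ṁ_c = 4341.9 / [0.970 × (51.9 − 27.1)] = 180.49 kg/s

ṁ_c = 180 kg/s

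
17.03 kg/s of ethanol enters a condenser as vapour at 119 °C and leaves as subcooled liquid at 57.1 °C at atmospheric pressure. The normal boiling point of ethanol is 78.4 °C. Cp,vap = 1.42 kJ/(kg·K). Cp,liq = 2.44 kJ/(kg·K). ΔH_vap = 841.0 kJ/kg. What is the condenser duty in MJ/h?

Q_c = 58300 MJ/h

vapour 119→78.4 °C: -57.652 kJ/kg
condensation at 78.4 °C: -841 kJ/kg
liquid 78.4→57.1 °C: -51.972 kJ/kg
Δh = -57.652 + -841 + -51.972 = -950.62 kJ/kg
Q = ṁ·Δh = 17.03 kg/s × -950.62 kJ/kg = -16189 kJ/s
|Q| = 16189 kW = 58281 MJ/h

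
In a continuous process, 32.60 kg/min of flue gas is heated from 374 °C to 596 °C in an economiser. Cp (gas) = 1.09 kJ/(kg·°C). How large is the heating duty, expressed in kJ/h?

Q = ṁ·Cp·ΔT = 32.60 × 1.09 × (596 − 374) = 7888.5 kJ/min
Converting: 7888.5 / 60 s = 131.48 kW
Heating duty = 473310 kJ/h

Q = 473000 kJ/h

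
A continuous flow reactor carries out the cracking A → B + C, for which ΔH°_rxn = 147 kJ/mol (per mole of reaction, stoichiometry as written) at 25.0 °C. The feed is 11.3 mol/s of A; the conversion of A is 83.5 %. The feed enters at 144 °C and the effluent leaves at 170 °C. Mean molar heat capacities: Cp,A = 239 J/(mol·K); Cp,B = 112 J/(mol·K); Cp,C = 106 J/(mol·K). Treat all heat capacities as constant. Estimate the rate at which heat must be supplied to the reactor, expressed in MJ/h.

Extent of reaction ξ = 0.835 × 11.3 = 9.4355 mol/s
Reaction term: ξ·ΔH°_rxn = 9.4355 × 147 = 1387 kJ/s
Sensible, feed 144→25 °C: -321.38 kJ/s
Outlet flows (mol/s): A 1.8645, B 9.4355, C 9.4355
Sensible, products 25→170 °C: 362.87 kJ/s
Q = ΔH = 1428.5 kJ/s = 1428.5 kW
Heat supplied = 5142.6 MJ/h

Q_in = 5140 MJ/h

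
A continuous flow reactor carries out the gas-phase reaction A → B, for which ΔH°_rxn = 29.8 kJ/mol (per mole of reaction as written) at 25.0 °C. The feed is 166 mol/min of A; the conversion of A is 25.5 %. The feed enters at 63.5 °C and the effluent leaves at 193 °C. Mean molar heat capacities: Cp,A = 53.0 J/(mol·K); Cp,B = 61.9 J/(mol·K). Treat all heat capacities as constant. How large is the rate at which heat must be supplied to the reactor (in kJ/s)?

Extent of reaction ξ = 0.255 × 166 = 42.33 mol/min
Reaction term: ξ·ΔH°_rxn = 42.33 × 29.8 = 1261.4 kJ/min
Sensible, feed 63.5→25 °C: -338.72 kJ/min
Outlet flows (mol/min): A 123.67, B 42.33
Sensible, products 25→193 °C: 1541.4 kJ/min
Q = ΔH = 2464.1 kJ/min = 41.068 kW
Heat supplied = 41.068 kJ/s

Q_in = 41.1 kJ/s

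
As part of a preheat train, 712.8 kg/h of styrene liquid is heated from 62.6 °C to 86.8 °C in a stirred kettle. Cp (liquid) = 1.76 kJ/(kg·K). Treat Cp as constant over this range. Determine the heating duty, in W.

Q = 8430 W

Q = ṁ·Cp·ΔT = 712.8 × 1.76 × (86.8 − 62.6) = 30360 kJ/h
Converting: 30360 / 3600 s = 8.4332 kW
Heating duty = 8433.2 W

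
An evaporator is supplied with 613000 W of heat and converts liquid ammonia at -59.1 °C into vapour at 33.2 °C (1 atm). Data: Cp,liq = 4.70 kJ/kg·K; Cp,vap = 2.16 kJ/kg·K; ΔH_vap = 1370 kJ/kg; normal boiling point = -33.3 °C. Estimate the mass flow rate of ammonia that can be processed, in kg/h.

Δh = 4.70×(-33.3−-59.1) + 1370 + 2.16×(33.2−-33.3) = 1634.9 kJ/kg
Q = 613000 W = 613 kJ/s = 2.2068e+06 kJ/h
ṁ = Q/Δh = 2.2068e+06 / 1634.9 = 1349.8 kg/h

ṁ = 1350 kg/h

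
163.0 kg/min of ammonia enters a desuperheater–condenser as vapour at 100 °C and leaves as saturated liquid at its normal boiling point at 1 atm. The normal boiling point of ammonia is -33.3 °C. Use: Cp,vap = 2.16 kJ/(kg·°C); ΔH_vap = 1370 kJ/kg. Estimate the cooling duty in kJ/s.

Q_c = 4500 kJ/s

vapour 100→-33.3 °C: -287.93 kJ/kg
condensation at -33.3 °C: -1370 kJ/kg
Δh = -287.93 + -1370 = -1657.9 kJ/kg
Q = ṁ·Δh = 163.0 kg/min × -1657.9 kJ/kg = -270240 kJ/min
|Q| = 4504 kW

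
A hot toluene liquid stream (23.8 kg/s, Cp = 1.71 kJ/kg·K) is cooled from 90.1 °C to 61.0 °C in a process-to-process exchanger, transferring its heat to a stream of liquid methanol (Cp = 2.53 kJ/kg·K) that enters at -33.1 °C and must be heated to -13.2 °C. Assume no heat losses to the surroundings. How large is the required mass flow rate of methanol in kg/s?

ṁ_c = 23.5 kg/s

Heat released by hot stream: Q = 23.8 × 1.71 × (90.1 − 61.0) = 1184.3 kJ/s
Energy balance on cold side (adiabatic exchanger): Q = ṁ_c·Cp_c·(T_c,out − T_c,in)
ṁ_c = 1184.3 / [2.53 × (-13.2 − -33.1)] = 23.523 kg/s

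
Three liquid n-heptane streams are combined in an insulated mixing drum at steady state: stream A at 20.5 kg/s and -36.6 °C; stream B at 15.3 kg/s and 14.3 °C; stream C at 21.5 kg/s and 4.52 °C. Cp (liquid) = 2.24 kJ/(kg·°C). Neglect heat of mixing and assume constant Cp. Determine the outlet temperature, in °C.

T_out = -7.58 °C

Energy balance with Q = 0: Σ ṁᵢCp,ᵢ(T_out − Tᵢ) = 0
Σ ṁᵢCp,ᵢTᵢ = 20.5×2.24×-36.6 + 15.3×2.24×14.3 + 21.5×2.24×4.52 = -972.9
Σ ṁᵢCp,ᵢ = 20.5×2.24 + 15.3×2.24 + 21.5×2.24 = 128.35
T_out = -972.9 / 128.35 = -7.5799 °C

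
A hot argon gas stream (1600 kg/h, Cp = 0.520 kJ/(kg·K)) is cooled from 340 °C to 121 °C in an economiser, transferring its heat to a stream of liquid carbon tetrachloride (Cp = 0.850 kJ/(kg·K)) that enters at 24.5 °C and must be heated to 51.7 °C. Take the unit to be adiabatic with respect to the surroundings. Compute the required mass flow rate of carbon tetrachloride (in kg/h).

ṁ_c = 7880 kg/h

Heat released by hot stream: Q = 1600 × 0.520 × (340 − 121) = 182210 kJ/h
Energy balance on cold side (adiabatic exchanger): Q = ṁ_c·Cp_c·(T_c,out − T_c,in)
ṁ_c = 182210 / [0.850 × (51.7 − 24.5)] = 7881 kg/h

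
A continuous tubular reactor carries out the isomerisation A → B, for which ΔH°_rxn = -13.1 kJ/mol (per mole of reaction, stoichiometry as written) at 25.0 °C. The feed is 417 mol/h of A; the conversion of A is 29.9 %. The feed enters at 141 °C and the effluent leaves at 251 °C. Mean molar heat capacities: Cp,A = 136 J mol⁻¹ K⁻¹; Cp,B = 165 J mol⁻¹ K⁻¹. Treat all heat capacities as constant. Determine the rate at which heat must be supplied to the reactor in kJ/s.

Extent of reaction ξ = 0.299 × 417 = 124.68 mol/h
Reaction term: ξ·ΔH°_rxn = 124.68 × -13.1 = -1633.3 kJ/h
Sensible, feed 141→25 °C: -6578.6 kJ/h
Outlet flows (mol/h): A 292.32, B 124.68
Sensible, products 25→251 °C: 13634 kJ/h
Q = ΔH = 5422.1 kJ/h = 1.5062 kW
Heat supplied = 1.5062 kJ/s

Q_in = 1.51 kJ/s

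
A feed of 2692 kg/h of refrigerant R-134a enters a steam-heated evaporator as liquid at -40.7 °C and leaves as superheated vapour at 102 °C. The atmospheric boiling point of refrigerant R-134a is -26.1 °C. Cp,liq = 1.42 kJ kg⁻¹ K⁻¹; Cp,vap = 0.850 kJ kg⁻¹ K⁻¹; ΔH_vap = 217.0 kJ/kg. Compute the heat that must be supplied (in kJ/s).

Q = 259 kJ/s

liquid -40.7→-26.1 °C: 20.732 kJ/kg
vaporisation at -26.1 °C: 217 kJ/kg
vapour -26.1→102 °C: 108.88 kJ/kg
Δh = 20.732 + 217 + 108.88 = 346.62 kJ/kg
Q = ṁ·Δh = 2692 kg/h × 346.62 kJ/kg = 933090 kJ/h
|Q| = 259.19 kW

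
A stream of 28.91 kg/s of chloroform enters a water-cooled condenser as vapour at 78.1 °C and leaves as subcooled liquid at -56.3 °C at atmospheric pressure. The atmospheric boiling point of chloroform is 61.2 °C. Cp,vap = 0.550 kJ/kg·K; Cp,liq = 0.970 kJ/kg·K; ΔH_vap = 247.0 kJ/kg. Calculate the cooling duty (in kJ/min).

Q_c = 642000 kJ/min

vapour 78.1→61.2 °C: -9.295 kJ/kg
condensation at 61.2 °C: -247 kJ/kg
liquid 61.2→-56.3 °C: -113.97 kJ/kg
Δh = -9.295 + -247 + -113.97 = -370.27 kJ/kg
Q = ṁ·Δh = 28.91 kg/s × -370.27 kJ/kg = -10705 kJ/s
|Q| = 10705 kW = 642270 kJ/min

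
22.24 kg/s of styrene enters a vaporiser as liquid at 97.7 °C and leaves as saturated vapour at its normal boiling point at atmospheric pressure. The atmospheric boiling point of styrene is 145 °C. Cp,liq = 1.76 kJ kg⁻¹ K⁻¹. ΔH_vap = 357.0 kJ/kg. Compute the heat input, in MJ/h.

Q = 35200 MJ/h

liquid 97.7→145 °C: 83.248 kJ/kg
vaporisation at 145 °C: 357 kJ/kg
Δh = 83.248 + 357 = 440.25 kJ/kg
Q = ṁ·Δh = 22.24 kg/s × 440.25 kJ/kg = 9791.1 kJ/s
|Q| = 9791.1 kW = 35248 MJ/h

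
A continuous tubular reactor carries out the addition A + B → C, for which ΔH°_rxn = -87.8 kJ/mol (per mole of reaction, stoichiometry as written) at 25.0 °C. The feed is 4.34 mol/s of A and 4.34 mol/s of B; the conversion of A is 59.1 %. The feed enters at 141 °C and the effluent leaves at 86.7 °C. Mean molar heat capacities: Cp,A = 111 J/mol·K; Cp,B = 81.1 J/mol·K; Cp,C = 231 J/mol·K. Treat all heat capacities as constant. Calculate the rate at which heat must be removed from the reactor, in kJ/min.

Q_out = 15900 kJ/min

Extent of reaction ξ = 0.591 × 4.34 = 2.5649 mol/s
Reaction term: ξ·ΔH°_rxn = 2.5649 × -87.8 = -225.2 kJ/s
Sensible, feed 141→25 °C: -96.711 kJ/s
Outlet flows (mol/s): A 1.7751, B 1.7751, C 2.5649
Sensible, products 25→86.7 °C: 57.596 kJ/s
Q = ΔH = -264.32 kJ/s = -264.32 kW
Heat removed = 15859 kJ/min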